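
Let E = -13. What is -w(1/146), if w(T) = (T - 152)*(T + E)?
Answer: -42096327/21316 ≈ -1974.9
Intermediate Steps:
w(T) = (-152 + T)*(-13 + T) (w(T) = (T - 152)*(T - 13) = (-152 + T)*(-13 + T))
-w(1/146) = -(1976 + (1/146)**2 - 165/146) = -(1976 + (1/146)**2 - 165*1/146) = -(1976 + 1/21316 - 165/146) = -1*42096327/21316 = -42096327/21316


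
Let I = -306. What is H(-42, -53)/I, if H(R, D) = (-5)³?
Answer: 125/306 ≈ 0.40850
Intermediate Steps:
H(R, D) = -125
H(-42, -53)/I = -125/(-306) = -125*(-1/306) = 125/306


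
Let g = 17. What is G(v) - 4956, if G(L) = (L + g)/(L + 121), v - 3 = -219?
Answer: -470621/95 ≈ -4953.9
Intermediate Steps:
v = -216 (v = 3 - 219 = -216)
G(L) = (17 + L)/(121 + L) (G(L) = (L + 17)/(L + 121) = (17 + L)/(121 + L))
G(v) - 4956 = (17 - 216)/(121 - 216) - 4956 = -199/(-95) - 4956 = -1/95*(-199) - 4956 = 199/95 - 4956 = -470621/95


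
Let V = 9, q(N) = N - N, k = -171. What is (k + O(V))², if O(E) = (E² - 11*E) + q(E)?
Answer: 35721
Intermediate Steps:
q(N) = 0
O(E) = E² - 11*E (O(E) = (E² - 11*E) + 0 = E² - 11*E)
(k + O(V))² = (-171 + 9*(-11 + 9))² = (-171 + 9*(-2))² = (-171 - 18)² = (-189)² = 35721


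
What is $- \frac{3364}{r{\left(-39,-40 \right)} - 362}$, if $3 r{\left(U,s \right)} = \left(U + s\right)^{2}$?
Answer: $- \frac{10092}{5155} \approx -1.9577$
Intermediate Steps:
$r{\left(U,s \right)} = \frac{\left(U + s\right)^{2}}{3}$
$- \frac{3364}{r{\left(-39,-40 \right)} - 362} = - \frac{3364}{\frac{\left(-39 - 40\right)^{2}}{3} - 362} = - \frac{3364}{\frac{\left(-79\right)^{2}}{3} - 362} = - \frac{3364}{\frac{1}{3} \cdot 6241 - 362} = - \frac{3364}{\frac{6241}{3} - 362} = - \frac{3364}{\frac{5155}{3}} = \left(-3364\right) \frac{3}{5155} = - \frac{10092}{5155}$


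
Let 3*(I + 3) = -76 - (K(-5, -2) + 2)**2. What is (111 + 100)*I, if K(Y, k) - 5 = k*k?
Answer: -43466/3 ≈ -14489.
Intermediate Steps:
K(Y, k) = 5 + k**2 (K(Y, k) = 5 + k*k = 5 + k**2)
I = -206/3 (I = -3 + (-76 - ((5 + (-2)**2) + 2)**2)/3 = -3 + (-76 - ((5 + 4) + 2)**2)/3 = -3 + (-76 - (9 + 2)**2)/3 = -3 + (-76 - 1*11**2)/3 = -3 + (-76 - 1*121)/3 = -3 + (-76 - 121)/3 = -3 + (1/3)*(-197) = -3 - 197/3 = -206/3 ≈ -68.667)
(111 + 100)*I = (111 + 100)*(-206/3) = 211*(-206/3) = -43466/3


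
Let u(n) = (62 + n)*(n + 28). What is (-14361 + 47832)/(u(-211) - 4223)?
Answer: 33471/23044 ≈ 1.4525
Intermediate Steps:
u(n) = (28 + n)*(62 + n) (u(n) = (62 + n)*(28 + n) = (28 + n)*(62 + n))
(-14361 + 47832)/(u(-211) - 4223) = (-14361 + 47832)/((1736 + (-211)**2 + 90*(-211)) - 4223) = 33471/((1736 + 44521 - 18990) - 4223) = 33471/(27267 - 4223) = 33471/23044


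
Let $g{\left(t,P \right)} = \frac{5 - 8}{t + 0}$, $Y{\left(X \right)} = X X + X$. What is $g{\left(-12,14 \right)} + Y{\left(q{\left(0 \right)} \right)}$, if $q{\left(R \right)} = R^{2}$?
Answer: $\frac{1}{4} \approx 0.25$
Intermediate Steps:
$Y{\left(X \right)} = X + X^{2}$ ($Y{\left(X \right)} = X^{2} + X = X + X^{2}$)
$g{\left(t,P \right)} = - \frac{3}{t}$
$g{\left(-12,14 \right)} + Y{\left(q{\left(0 \right)} \right)} = - \frac{3}{-12} + 0^{2} \left(1 + 0^{2}\right) = \left(-3\right) \left(- \frac{1}{12}\right) + 0 \left(1 + 0\right) = \frac{1}{4} + 0 \cdot 1 = \frac{1}{4} + 0 = \frac{1}{4}$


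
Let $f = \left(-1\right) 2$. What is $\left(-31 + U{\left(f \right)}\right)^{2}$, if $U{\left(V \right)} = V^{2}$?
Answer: $729$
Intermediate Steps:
$f = -2$
$\left(-31 + U{\left(f \right)}\right)^{2} = \left(-31 + \left(-2\right)^{2}\right)^{2} = \left(-31 + 4\right)^{2} = \left(-27\right)^{2} = 729$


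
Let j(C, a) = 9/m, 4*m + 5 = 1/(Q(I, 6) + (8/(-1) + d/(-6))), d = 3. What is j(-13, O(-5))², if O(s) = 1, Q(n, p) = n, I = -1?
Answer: 467856/9409 ≈ 49.724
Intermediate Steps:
m = -97/76 (m = -5/4 + 1/(4*(-1 + (8/(-1) + 3/(-6)))) = -5/4 + 1/(4*(-1 + (8*(-1) + 3*(-⅙)))) = -5/4 + 1/(4*(-1 + (-8 - ½))) = -5/4 + 1/(4*(-1 - 17/2)) = -5/4 + 1/(4*(-19/2)) = -5/4 + (¼)*(-2/19) = -5/4 - 1/38 = -97/76 ≈ -1.2763)
j(C, a) = -684/97 (j(C, a) = 9/(-97/76) = 9*(-76/97) = -684/97)
j(-13, O(-5))² = (-684/97)² = 467856/9409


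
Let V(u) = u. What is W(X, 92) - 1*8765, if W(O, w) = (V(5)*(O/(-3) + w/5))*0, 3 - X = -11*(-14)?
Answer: -8765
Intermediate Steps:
X = -151 (X = 3 - (-11)*(-14) = 3 - 1*154 = 3 - 154 = -151)
W(O, w) = 0 (W(O, w) = (5*(O/(-3) + w/5))*0 = (5*(O*(-⅓) + w*(⅕)))*0 = (5*(-O/3 + w/5))*0 = (w - 5*O/3)*0 = 0)
W(X, 92) - 1*8765 = 0 - 1*8765 = 0 - 8765 = -8765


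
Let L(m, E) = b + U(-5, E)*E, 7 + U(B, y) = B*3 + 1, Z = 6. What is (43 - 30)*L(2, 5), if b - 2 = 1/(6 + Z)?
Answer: -16055/12 ≈ -1337.9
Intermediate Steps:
U(B, y) = -6 + 3*B (U(B, y) = -7 + (B*3 + 1) = -7 + (3*B + 1) = -7 + (1 + 3*B) = -6 + 3*B)
b = 25/12 (b = 2 + 1/(6 + 6) = 2 + 1/12 = 25/12 ≈ 2.0833)
L(m, E) = 25/12 - 21*E (L(m, E) = 25/12 + (-6 + 3*(-5))*E = 25/12 + (-6 - 15)*E = 25/12 - 21*E)
(43 - 30)*L(2, 5) = (43 - 30)*(25/12 - 21*5) = 13*(25/12 - 105) = 13*(-1235/12) = -16055/12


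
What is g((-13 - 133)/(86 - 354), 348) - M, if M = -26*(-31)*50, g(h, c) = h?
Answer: -5400127/134 ≈ -40299.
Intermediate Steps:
M = 40300 (M = 806*50 = 40300)
g((-13 - 133)/(86 - 354), 348) - M = (-13 - 133)/(86 - 354) - 1*40300 = -146/(-268) - 40300 = -146*(-1/268) - 40300 = 73/134 - 40300 = -5400127/134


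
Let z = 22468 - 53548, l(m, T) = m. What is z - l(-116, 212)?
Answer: -30964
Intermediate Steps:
z = -31080
z - l(-116, 212) = -31080 - 1*(-116) = -31080 + 116 = -30964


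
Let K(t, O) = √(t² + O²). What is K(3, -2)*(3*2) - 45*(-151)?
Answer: 6795 + 6*√13 ≈ 6816.6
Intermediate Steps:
K(t, O) = √(O² + t²)
K(3, -2)*(3*2) - 45*(-151) = √((-2)² + 3²)*(3*2) - 45*(-151) = √(4 + 9)*6 + 6795 = √13*6 + 6795 = 6*√13 + 6795 = 6795 + 6*√13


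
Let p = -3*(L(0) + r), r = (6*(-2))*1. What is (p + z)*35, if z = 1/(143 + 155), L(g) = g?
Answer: 375515/298 ≈ 1260.1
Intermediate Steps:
r = -12 (r = -12*1 = -12)
p = 36 (p = -3*(0 - 12) = -3*(-12) = 36)
z = 1/298 ≈ 0.0033557
(p + z)*35 = (36 + 1/298)*35 = (10729/298)*35 = 375515/298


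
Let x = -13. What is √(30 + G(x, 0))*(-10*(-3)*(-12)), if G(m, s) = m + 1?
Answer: -1080*√2 ≈ -1527.4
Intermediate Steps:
G(m, s) = 1 + m
√(30 + G(x, 0))*(-10*(-3)*(-12)) = √(30 + (1 - 13))*(-10*(-3)*(-12)) = √(30 - 12)*(30*(-12)) = √18*(-360) = (3*√2)*(-360) = -1080*√2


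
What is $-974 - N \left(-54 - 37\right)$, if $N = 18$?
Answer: $664$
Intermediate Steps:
$-974 - N \left(-54 - 37\right) = -974 - 18 \left(-54 - 37\right) = -974 - 18 \left(-91\right) = -974 - -1638 = -974 + 1638 = 664$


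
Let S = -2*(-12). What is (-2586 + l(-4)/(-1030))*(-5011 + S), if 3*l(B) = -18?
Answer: 6641621769/515 ≈ 1.2896e+7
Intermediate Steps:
l(B) = -6 (l(B) = (⅓)*(-18) = -6)
S = 24
(-2586 + l(-4)/(-1030))*(-5011 + S) = (-2586 - 6/(-1030))*(-5011 + 24) = (-2586 - 6*(-1/1030))*(-4987) = (-2586 + 3/515)*(-4987) = -1331787/515*(-4987) = 6641621769/515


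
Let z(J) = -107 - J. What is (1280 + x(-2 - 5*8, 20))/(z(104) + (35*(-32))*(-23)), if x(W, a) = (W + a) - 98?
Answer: 40/881 ≈ 0.045403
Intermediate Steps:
x(W, a) = -98 + W + a
(1280 + x(-2 - 5*8, 20))/(z(104) + (35*(-32))*(-23)) = (1280 + (-98 + (-2 - 5*8) + 20))/((-107 - 1*104) + (35*(-32))*(-23)) = (1280 + (-98 + (-2 - 40) + 20))/((-107 - 104) - 1120*(-23)) = (1280 + (-98 - 42 + 20))/(-211 + 25760) = (1280 - 120)/25549 = 1160*(1/25549) = 40/881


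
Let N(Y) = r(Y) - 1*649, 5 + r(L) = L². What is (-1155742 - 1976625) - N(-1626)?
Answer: -5775589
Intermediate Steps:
r(L) = -5 + L²
N(Y) = -654 + Y² (N(Y) = (-5 + Y²) - 1*649 = (-5 + Y²) - 649 = -654 + Y²)
(-1155742 - 1976625) - N(-1626) = (-1155742 - 1976625) - (-654 + (-1626)²) = -3132367 - (-654 + 2643876) = -3132367 - 1*2643222 = -3132367 - 2643222 = -5775589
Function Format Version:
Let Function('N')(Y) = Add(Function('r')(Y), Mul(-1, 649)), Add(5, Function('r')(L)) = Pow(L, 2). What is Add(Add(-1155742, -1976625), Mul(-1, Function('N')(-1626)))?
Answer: -5775589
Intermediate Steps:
Function('r')(L) = Add(-5, Pow(L, 2))
Function('N')(Y) = Add(-654, Pow(Y, 2)) (Function('N')(Y) = Add(Add(-5, Pow(Y, 2)), Mul(-1, 649)) = Add(Add(-5, Pow(Y, 2)), -649) = Add(-654, Pow(Y, 2)))
Add(Add(-1155742, -1976625), Mul(-1, Function('N')(-1626))) = Add(Add(-1155742, -1976625), Mul(-1, Add(-654, Pow(-1626, 2)))) = Add(-3132367, Mul(-1, Add(-654, 2643876))) = Add(-3132367, Mul(-1, 2643222)) = Add(-3132367, -2643222) = -5775589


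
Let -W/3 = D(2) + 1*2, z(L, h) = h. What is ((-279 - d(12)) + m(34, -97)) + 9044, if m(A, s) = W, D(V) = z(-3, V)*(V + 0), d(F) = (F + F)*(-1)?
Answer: 8771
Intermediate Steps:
d(F) = -2*F (d(F) = (2*F)*(-1) = -2*F)
D(V) = V**2 (D(V) = V*(V + 0) = V*V = V**2)
W = -18 (W = -3*(2**2 + 1*2) = -3*(4 + 2) = -3*6 = -18)
m(A, s) = -18
((-279 - d(12)) + m(34, -97)) + 9044 = ((-279 - (-2)*12) - 18) + 9044 = ((-279 - 1*(-24)) - 18) + 9044 = ((-279 + 24) - 18) + 9044 = (-255 - 18) + 9044 = -273 + 9044 = 8771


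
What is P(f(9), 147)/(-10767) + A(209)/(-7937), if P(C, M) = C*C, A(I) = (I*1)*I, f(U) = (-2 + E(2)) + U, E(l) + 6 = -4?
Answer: -156794920/28485893 ≈ -5.5043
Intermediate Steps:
E(l) = -10 (E(l) = -6 - 4 = -10)
f(U) = -12 + U (f(U) = (-2 - 10) + U = -12 + U)
A(I) = I² (A(I) = I*I = I²)
P(C, M) = C²
P(f(9), 147)/(-10767) + A(209)/(-7937) = (-12 + 9)²/(-10767) + 209²/(-7937) = (-3)²*(-1/10767) + 43681*(-1/7937) = 9*(-1/10767) - 43681/7937 = -3/3589 - 43681/7937 = -156794920/28485893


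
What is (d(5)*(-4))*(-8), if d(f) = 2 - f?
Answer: -96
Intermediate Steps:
(d(5)*(-4))*(-8) = ((2 - 1*5)*(-4))*(-8) = ((2 - 5)*(-4))*(-8) = -3*(-4)*(-8) = 12*(-8) = -96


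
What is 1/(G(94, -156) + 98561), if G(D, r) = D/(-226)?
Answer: 113/11137346 ≈ 1.0146e-5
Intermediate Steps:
G(D, r) = -D/226 (G(D, r) = D*(-1/226) = -D/226)
1/(G(94, -156) + 98561) = 1/(-1/226*94 + 98561) = 1/(-47/113 + 98561) = 1/(11137346/113) = 113/11137346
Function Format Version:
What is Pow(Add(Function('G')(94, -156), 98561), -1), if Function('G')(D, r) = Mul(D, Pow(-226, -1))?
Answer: Rational(113, 11137346) ≈ 1.0146e-5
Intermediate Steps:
Function('G')(D, r) = Mul(Rational(-1, 226), D) (Function('G')(D, r) = Mul(D, Rational(-1, 226)) = Mul(Rational(-1, 226), D))
Pow(Add(Function('G')(94, -156), 98561), -1) = Pow(Add(Mul(Rational(-1, 226), 94), 98561), -1) = Pow(Add(Rational(-47, 113), 98561), -1) = Pow(Rational(11137346, 113), -1) = Rational(113, 11137346)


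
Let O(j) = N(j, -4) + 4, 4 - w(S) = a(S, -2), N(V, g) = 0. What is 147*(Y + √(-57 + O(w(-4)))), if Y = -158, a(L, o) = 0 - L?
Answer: -23226 + 147*I*√53 ≈ -23226.0 + 1070.2*I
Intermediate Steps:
a(L, o) = -L
w(S) = 4 + S (w(S) = 4 - (-1)*S = 4 + S)
O(j) = 4 (O(j) = 0 + 4 = 4)
147*(Y + √(-57 + O(w(-4)))) = 147*(-158 + √(-57 + 4)) = 147*(-158 + √(-53)) = 147*(-158 + I*√53) = -23226 + 147*I*√53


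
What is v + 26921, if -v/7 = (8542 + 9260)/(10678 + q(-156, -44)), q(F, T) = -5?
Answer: 287203219/10673 ≈ 26909.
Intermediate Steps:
v = -124614/10673 (v = -7*(8542 + 9260)/(10678 - 5) = -124614/10673 ≈ -11.676)
v + 26921 = -124614/10673 + 26921 = 287203219/10673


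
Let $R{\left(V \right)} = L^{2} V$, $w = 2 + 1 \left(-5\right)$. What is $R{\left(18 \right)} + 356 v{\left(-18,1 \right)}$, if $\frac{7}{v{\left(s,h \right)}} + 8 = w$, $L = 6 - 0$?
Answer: $\frac{4636}{11} \approx 421.45$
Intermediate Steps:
$L = 6$ ($L = 6 + 0 = 6$)
$w = -3$ ($w = 2 - 5 = -3$)
$v{\left(s,h \right)} = - \frac{7}{11}$ ($v{\left(s,h \right)} = \frac{7}{-8 - 3} = \frac{7}{-11} = 7 \left(- \frac{1}{11}\right) = - \frac{7}{11}$)
$R{\left(V \right)} = 36 V$ ($R{\left(V \right)} = 6^{2} V = 36 V$)
$R{\left(18 \right)} + 356 v{\left(-18,1 \right)} = 36 \cdot 18 + 356 \left(- \frac{7}{11}\right) = 648 - \frac{2492}{11} = \frac{4636}{11}$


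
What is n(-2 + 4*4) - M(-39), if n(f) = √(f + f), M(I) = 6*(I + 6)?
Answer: 198 + 2*√7 ≈ 203.29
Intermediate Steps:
M(I) = 36 + 6*I (M(I) = 6*(6 + I) = 36 + 6*I)
n(f) = √2*√f (n(f) = √(2*f) = √2*√f)
n(-2 + 4*4) - M(-39) = √2*√(-2 + 4*4) - (36 + 6*(-39)) = √2*√(-2 + 16) - (36 - 234) = √2*√14 - 1*(-198) = 2*√7 + 198 = 198 + 2*√7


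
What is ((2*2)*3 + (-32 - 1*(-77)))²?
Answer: 3249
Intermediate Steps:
((2*2)*3 + (-32 - 1*(-77)))² = (4*3 + (-32 + 77))² = (12 + 45)² = 57² = 3249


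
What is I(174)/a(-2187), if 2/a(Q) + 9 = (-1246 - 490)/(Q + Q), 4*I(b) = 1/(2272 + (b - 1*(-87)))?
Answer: -18815/44317368 ≈ -0.00042455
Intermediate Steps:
I(b) = 1/(4*(2359 + b)) (I(b) = 1/(4*(2272 + (b - 1*(-87)))) = 1/(4*(2272 + (b + 87))) = 1/(4*(2272 + (87 + b))) = 1/(4*(2359 + b)))
a(Q) = 2/(-9 - 868/Q) (a(Q) = 2/(-9 + (-1246 - 490)/(Q + Q)) = 2/(-9 - 1736*1/(2*Q)) = 2/(-9 - 868/Q))
I(174)/a(-2187) = (1/(4*(2359 + 174)))/((-2*(-2187)/(868 + 9*(-2187)))) = ((1/4)/2533)/((-2*(-2187)/(868 - 19683))) = ((1/4)*(1/2533))/((-2*(-2187)/(-18815))) = 1/(10132*((-2*(-2187)*(-1/18815)))) = 1/(10132*(-4374/18815)) = (1/10132)*(-18815/4374) = -18815/44317368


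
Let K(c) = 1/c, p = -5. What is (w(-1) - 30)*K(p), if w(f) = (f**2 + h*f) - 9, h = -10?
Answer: 28/5 ≈ 5.6000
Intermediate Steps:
K(c) = 1/c
w(f) = -9 + f**2 - 10*f (w(f) = (f**2 - 10*f) - 9 = -9 + f**2 - 10*f)
(w(-1) - 30)*K(p) = ((-9 + (-1)**2 - 10*(-1)) - 30)/(-5) = ((-9 + 1 + 10) - 30)*(-1/5) = (2 - 30)*(-1/5) = -28*(-1/5) = 28/5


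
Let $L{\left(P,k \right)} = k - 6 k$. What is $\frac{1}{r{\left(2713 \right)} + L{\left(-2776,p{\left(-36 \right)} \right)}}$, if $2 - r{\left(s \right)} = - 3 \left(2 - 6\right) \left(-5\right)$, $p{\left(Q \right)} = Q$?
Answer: $\frac{1}{242} \approx 0.0041322$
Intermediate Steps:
$L{\left(P,k \right)} = - 5 k$
$r{\left(s \right)} = 62$ ($r{\left(s \right)} = 2 - - 3 \left(2 - 6\right) \left(-5\right) = 2 - \left(-3\right) \left(-4\right) \left(-5\right) = 2 - 12 \left(-5\right) = 2 - -60 = 2 + 60 = 62$)
$\frac{1}{r{\left(2713 \right)} + L{\left(-2776,p{\left(-36 \right)} \right)}} = \frac{1}{62 - -180} = \frac{1}{62 + 180} = \frac{1}{242}$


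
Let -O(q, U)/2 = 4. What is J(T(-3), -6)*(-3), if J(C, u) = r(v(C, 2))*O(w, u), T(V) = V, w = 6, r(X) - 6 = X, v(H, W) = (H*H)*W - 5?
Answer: 456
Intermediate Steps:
v(H, W) = -5 + W*H**2 (v(H, W) = H**2*W - 5 = W*H**2 - 5 = -5 + W*H**2)
r(X) = 6 + X
O(q, U) = -8 (O(q, U) = -2*4 = -8)
J(C, u) = -8 - 16*C**2 (J(C, u) = (6 + (-5 + 2*C**2))*(-8) = (1 + 2*C**2)*(-8) = -8 - 16*C**2)
J(T(-3), -6)*(-3) = (-8 - 16*(-3)**2)*(-3) = (-8 - 16*9)*(-3) = (-8 - 144)*(-3) = -152*(-3) = 456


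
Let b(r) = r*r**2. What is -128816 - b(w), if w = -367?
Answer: 49302047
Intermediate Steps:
b(r) = r**3
-128816 - b(w) = -128816 - 1*(-367)**3 = -128816 - 1*(-49430863) = -128816 + 49430863 = 49302047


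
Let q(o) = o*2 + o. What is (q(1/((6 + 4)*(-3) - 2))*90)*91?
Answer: -12285/16 ≈ -767.81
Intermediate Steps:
q(o) = 3*o (q(o) = 2*o + o = 3*o)
(q(1/((6 + 4)*(-3) - 2))*90)*91 = ((3/((6 + 4)*(-3) - 2))*90)*91 = ((3/(10*(-3) - 2))*90)*91 = ((3/(-30 - 2))*90)*91 = ((3/(-32))*90)*91 = ((3*(-1/32))*90)*91 = -3/32*90*91 = -135/16*91 = -12285/16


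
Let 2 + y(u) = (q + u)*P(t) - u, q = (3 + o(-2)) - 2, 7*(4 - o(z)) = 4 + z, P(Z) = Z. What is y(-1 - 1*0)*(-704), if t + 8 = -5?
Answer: 242880/7 ≈ 34697.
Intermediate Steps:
t = -13 (t = -8 - 5 = -13)
o(z) = 24/7 - z/7 (o(z) = 4 - (4 + z)/7 = 4 + (-4/7 - z/7) = 24/7 - z/7)
q = 33/7 (q = (3 + (24/7 - 1/7*(-2))) - 2 = (3 + (24/7 + 2/7)) - 2 = (3 + 26/7) - 2 = 47/7 - 2 = 33/7 ≈ 4.7143)
y(u) = -443/7 - 14*u (y(u) = -2 + ((33/7 + u)*(-13) - u) = -2 + ((-429/7 - 13*u) - u) = -2 + (-429/7 - 14*u) = -443/7 - 14*u)
y(-1 - 1*0)*(-704) = (-443/7 - 14*(-1 - 1*0))*(-704) = (-443/7 - 14*(-1 + 0))*(-704) = (-443/7 - 14*(-1))*(-704) = (-443/7 + 14)*(-704) = -345/7*(-704) = 242880/7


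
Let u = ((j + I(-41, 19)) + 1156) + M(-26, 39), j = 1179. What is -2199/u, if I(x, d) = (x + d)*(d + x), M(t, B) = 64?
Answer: -733/961 ≈ -0.76275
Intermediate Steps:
I(x, d) = (d + x)**2 (I(x, d) = (d + x)*(d + x) = (d + x)**2)
u = 2883 (u = ((1179 + (19 - 41)**2) + 1156) + 64 = ((1179 + (-22)**2) + 1156) + 64 = ((1179 + 484) + 1156) + 64 = (1663 + 1156) + 64 = 2819 + 64 = 2883)
-2199/u = -2199/2883 = -2199*1/2883 = -733/961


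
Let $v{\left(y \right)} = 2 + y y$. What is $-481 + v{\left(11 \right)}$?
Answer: $-358$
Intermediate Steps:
$v{\left(y \right)} = 2 + y^{2}$
$-481 + v{\left(11 \right)} = -481 + \left(2 + 11^{2}\right) = -481 + \left(2 + 121\right) = -481 + 123 = -358$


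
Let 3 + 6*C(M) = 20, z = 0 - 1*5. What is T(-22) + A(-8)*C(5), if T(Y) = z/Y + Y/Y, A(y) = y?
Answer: -1415/66 ≈ -21.439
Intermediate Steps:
z = -5 (z = 0 - 5 = -5)
C(M) = 17/6 (C(M) = -½ + (⅙)*20 = -½ + 10/3 = 17/6)
T(Y) = 1 - 5/Y (T(Y) = -5/Y + Y/Y = -5/Y + 1 = 1 - 5/Y)
T(-22) + A(-8)*C(5) = (-5 - 22)/(-22) - 8*17/6 = -1/22*(-27) - 68/3 = 27/22 - 68/3 = -1415/66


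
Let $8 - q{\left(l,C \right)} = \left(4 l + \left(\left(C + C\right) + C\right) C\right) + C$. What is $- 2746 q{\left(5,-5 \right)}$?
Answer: $225172$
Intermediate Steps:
$q{\left(l,C \right)} = 8 - C - 4 l - 3 C^{2}$ ($q{\left(l,C \right)} = 8 - \left(\left(4 l + \left(\left(C + C\right) + C\right) C\right) + C\right) = 8 - \left(\left(4 l + \left(2 C + C\right) C\right) + C\right) = 8 - \left(\left(4 l + 3 C C\right) + C\right) = 8 - \left(\left(4 l + 3 C^{2}\right) + C\right) = 8 - \left(\left(3 C^{2} + 4 l\right) + C\right) = 8 - \left(C + 3 C^{2} + 4 l\right) = 8 - C - 4 l - 3 C^{2}$)
$- 2746 q{\left(5,-5 \right)} = - 2746 \left(8 - -5 - 20 - 3 \left(-5\right)^{2}\right) = - 2746 \left(8 + 5 - 20 - 75\right) = \left(-2746\right) \left(-82\right) = 225172$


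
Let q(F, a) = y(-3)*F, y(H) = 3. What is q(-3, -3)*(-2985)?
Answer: 26865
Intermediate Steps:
q(F, a) = 3*F
q(-3, -3)*(-2985) = (3*(-3))*(-2985) = -9*(-2985) = 26865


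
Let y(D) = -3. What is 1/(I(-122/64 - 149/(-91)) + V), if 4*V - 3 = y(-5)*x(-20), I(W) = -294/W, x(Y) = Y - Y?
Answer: 1044/1142287 ≈ 0.00091396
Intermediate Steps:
x(Y) = 0
V = ¾ (V = ¾ + (-3*0)/4 = ¾ + (¼)*0 = ¾ + 0 = ¾ ≈ 0.75000)
1/(I(-122/64 - 149/(-91)) + V) = 1/(-294/(-122/64 - 149/(-91)) + ¾) = 1/(-294/(-122*1/64 - 149*(-1/91)) + ¾) = 1/(-294/(-61/32 + 149/91) + ¾) = 1/(-294/(-783/2912) + ¾) = 1/(-294*(-2912/783) + ¾) = 1/(285376/261 + ¾) = 1/(1142287/1044) = 1044/1142287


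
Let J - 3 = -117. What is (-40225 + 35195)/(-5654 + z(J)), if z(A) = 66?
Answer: 2515/2794 ≈ 0.90014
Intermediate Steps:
J = -114 (J = 3 - 117 = -114)
(-40225 + 35195)/(-5654 + z(J)) = (-40225 + 35195)/(-5654 + 66) = -5030/(-5588) = -5030*(-1/5588) = 2515/2794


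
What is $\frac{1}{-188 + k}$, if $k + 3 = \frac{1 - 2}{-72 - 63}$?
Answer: $- \frac{135}{25784} \approx -0.0052358$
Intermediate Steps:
$k = - \frac{404}{135}$ ($k = -3 + \frac{1 - 2}{-72 - 63} = -3 + \frac{1}{-135} \left(-1\right) = -3 - - \frac{1}{135} = -3 + \frac{1}{135} = - \frac{404}{135} \approx -2.9926$)
$\frac{1}{-188 + k} = \frac{1}{-188 - \frac{404}{135}} = \frac{1}{- \frac{25784}{135}} = - \frac{135}{25784}$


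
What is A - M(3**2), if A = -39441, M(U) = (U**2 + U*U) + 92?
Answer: -39695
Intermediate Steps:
M(U) = 92 + 2*U**2 (M(U) = (U**2 + U**2) + 92 = 2*U**2 + 92 = 92 + 2*U**2)
A - M(3**2) = -39441 - (92 + 2*(3**2)**2) = -39441 - (92 + 2*9**2) = -39441 - (92 + 2*81) = -39441 - (92 + 162) = -39441 - 1*254 = -39441 - 254 = -39695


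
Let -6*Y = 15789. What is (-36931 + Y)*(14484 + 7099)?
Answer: -1707754875/2 ≈ -8.5388e+8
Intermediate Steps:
Y = -5263/2 (Y = -⅙*15789 = -5263/2 ≈ -2631.5)
(-36931 + Y)*(14484 + 7099) = (-36931 - 5263/2)*(14484 + 7099) = -79125/2*21583 = -1707754875/2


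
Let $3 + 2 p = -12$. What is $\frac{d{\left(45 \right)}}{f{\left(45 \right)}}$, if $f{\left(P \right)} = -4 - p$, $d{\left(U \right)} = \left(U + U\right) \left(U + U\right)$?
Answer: $\frac{16200}{7} \approx 2314.3$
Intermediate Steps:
$p = - \frac{15}{2}$ ($p = - \frac{3}{2} + \frac{1}{2} \left(-12\right) = - \frac{3}{2} - 6 = - \frac{15}{2} \approx -7.5$)
$d{\left(U \right)} = 4 U^{2}$ ($d{\left(U \right)} = 2 U 2 U = 4 U^{2}$)
$f{\left(P \right)} = \frac{7}{2}$ ($f{\left(P \right)} = -4 - - \frac{15}{2} = -4 + \frac{15}{2} = \frac{7}{2}$)
$\frac{d{\left(45 \right)}}{f{\left(45 \right)}} = \frac{4 \cdot 45^{2}}{\frac{7}{2}} = 4 \cdot 2025 \cdot \frac{2}{7} = 8100 \cdot \frac{2}{7} = \frac{16200}{7}$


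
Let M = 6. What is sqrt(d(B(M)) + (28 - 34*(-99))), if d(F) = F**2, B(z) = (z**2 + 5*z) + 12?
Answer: sqrt(9478) ≈ 97.355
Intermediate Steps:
B(z) = 12 + z**2 + 5*z
sqrt(d(B(M)) + (28 - 34*(-99))) = sqrt((12 + 6**2 + 5*6)**2 + (28 - 34*(-99))) = sqrt((12 + 36 + 30)**2 + (28 + 3366)) = sqrt(78**2 + 3394) = sqrt(6084 + 3394) = sqrt(9478)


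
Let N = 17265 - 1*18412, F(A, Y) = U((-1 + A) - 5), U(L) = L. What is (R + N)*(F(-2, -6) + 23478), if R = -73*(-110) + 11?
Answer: 161802180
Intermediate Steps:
F(A, Y) = -6 + A (F(A, Y) = (-1 + A) - 5 = -6 + A)
R = 8041 (R = 8030 + 11 = 8041)
N = -1147 (N = 17265 - 18412 = -1147)
(R + N)*(F(-2, -6) + 23478) = (8041 - 1147)*((-6 - 2) + 23478) = 6894*(-8 + 23478) = 6894*23470 = 161802180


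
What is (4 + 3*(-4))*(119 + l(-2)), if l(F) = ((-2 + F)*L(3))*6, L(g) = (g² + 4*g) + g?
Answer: 3656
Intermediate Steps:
L(g) = g² + 5*g
l(F) = -288 + 144*F (l(F) = ((-2 + F)*(3*(5 + 3)))*6 = ((-2 + F)*(3*8))*6 = ((-2 + F)*24)*6 = (-48 + 24*F)*6 = -288 + 144*F)
(4 + 3*(-4))*(119 + l(-2)) = (4 + 3*(-4))*(119 + (-288 + 144*(-2))) = (4 - 12)*(119 + (-288 - 288)) = -8*(119 - 576) = -8*(-457) = 3656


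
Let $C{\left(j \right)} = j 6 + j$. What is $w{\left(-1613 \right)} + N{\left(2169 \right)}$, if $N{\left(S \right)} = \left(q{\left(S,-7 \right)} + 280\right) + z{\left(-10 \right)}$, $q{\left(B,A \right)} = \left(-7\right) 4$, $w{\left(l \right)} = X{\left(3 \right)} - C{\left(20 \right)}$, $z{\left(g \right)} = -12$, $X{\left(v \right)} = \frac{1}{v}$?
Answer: $\frac{301}{3} \approx 100.33$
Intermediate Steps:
$C{\left(j \right)} = 7 j$ ($C{\left(j \right)} = 6 j + j = 7 j$)
$w{\left(l \right)} = - \frac{419}{3}$ ($w{\left(l \right)} = \frac{1}{3} - 7 \cdot 20 = \frac{1}{3} - 140 = - \frac{419}{3}$)
$q{\left(B,A \right)} = -28$
$N{\left(S \right)} = 240$ ($N{\left(S \right)} = \left(-28 + 280\right) - 12 = 252 - 12 = 240$)
$w{\left(-1613 \right)} + N{\left(2169 \right)} = - \frac{419}{3} + 240 = \frac{301}{3}$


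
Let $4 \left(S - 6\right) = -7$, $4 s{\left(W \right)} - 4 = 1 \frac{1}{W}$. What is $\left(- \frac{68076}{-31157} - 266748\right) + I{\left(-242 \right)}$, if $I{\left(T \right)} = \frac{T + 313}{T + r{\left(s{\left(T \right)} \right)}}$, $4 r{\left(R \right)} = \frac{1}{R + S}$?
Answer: $- \frac{10217221413128507}{38303169520} \approx -2.6675 \cdot 10^{5}$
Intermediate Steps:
$s{\left(W \right)} = 1 + \frac{1}{4 W}$ ($s{\left(W \right)} = 1 + \frac{1 \frac{1}{W}}{4} = 1 + \frac{1}{4 W}$)
$S = \frac{17}{4}$ ($S = 6 + \frac{1}{4} \left(-7\right) = 6 - \frac{7}{4} = \frac{17}{4} \approx 4.25$)
$r{\left(R \right)} = \frac{1}{4 \left(\frac{17}{4} + R\right)}$ ($r{\left(R \right)} = \frac{1}{4 \left(R + \frac{17}{4}\right)} = \frac{1}{4 \left(\frac{17}{4} + R\right)}$)
$I{\left(T \right)} = \frac{313 + T}{T + \frac{1}{17 + \frac{4 \left(\frac{1}{4} + T\right)}{T}}}$ ($I{\left(T \right)} = \frac{T + 313}{T + \frac{1}{17 + 4 \frac{\frac{1}{4} + T}{T}}} = \frac{313 + T}{T + \frac{1}{17 + \frac{4 \left(\frac{1}{4} + T\right)}{T}}}$)
$\left(- \frac{68076}{-31157} - 266748\right) + I{\left(-242 \right)} = \left(- \frac{68076}{-31157} - 266748\right) + \frac{\left(1 + 21 \left(-242\right)\right) \left(313 - 242\right)}{\left(-242\right) \left(2 + 21 \left(-242\right)\right)} = \left(\left(-68076\right) \left(- \frac{1}{31157}\right) - 266748\right) - \frac{1}{242} \frac{1}{2 - 5082} \left(1 - 5082\right) 71 = \left(\frac{68076}{31157} - 266748\right) - \frac{1}{242} \frac{1}{-5080} \left(-5081\right) 71 = - \frac{8310999360}{31157} - \left(- \frac{1}{1229360}\right) \left(-5081\right) 71 = - \frac{8310999360}{31157} - \frac{360751}{1229360} = - \frac{10217221413128507}{38303169520}$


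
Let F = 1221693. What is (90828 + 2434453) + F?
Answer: 3746974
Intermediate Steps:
(90828 + 2434453) + F = (90828 + 2434453) + 1221693 = 2525281 + 1221693 = 3746974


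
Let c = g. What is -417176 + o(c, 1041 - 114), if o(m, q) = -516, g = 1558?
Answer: -417692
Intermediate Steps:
c = 1558
-417176 + o(c, 1041 - 114) = -417176 - 516 = -417692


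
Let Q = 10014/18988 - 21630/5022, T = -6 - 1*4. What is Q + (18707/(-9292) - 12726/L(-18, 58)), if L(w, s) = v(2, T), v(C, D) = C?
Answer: -2328035742823/365537988 ≈ -6368.8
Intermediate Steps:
T = -10 (T = -6 - 4 = -10)
L(w, s) = 2
Q = -30035011/7946478 (Q = 10014*(1/18988) - 21630*1/5022 = 5007/9494 - 3605/837 = -30035011/7946478 ≈ -3.7797)
Q + (18707/(-9292) - 12726/L(-18, 58)) = -30035011/7946478 + (18707/(-9292) - 12726/2) = -30035011/7946478 + (18707*(-1/9292) - 12726*½) = -30035011/7946478 + (-18707/9292 - 6363) = -30035011/7946478 - 59143703/9292 = -2328035742823/365537988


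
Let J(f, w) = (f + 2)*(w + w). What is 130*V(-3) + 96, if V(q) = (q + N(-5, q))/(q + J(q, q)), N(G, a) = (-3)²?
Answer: 356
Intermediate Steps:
N(G, a) = 9
J(f, w) = 2*w*(2 + f) (J(f, w) = (2 + f)*(2*w) = 2*w*(2 + f))
V(q) = (9 + q)/(q + 2*q*(2 + q)) (V(q) = (q + 9)/(q + 2*q*(2 + q)) = (9 + q)/(q + 2*q*(2 + q)))
130*V(-3) + 96 = 130*((9 - 3)/((-3)*(5 + 2*(-3)))) + 96 = 130*(-⅓*6/(5 - 6)) + 96 = 130*(-⅓*6/(-1)) + 96 = 130*(-⅓*(-1)*6) + 96 = 130*2 + 96 = 260 + 96 = 356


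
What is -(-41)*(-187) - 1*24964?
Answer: -32631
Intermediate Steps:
-(-41)*(-187) - 1*24964 = -1*7667 - 24964 = -7667 - 24964 = -32631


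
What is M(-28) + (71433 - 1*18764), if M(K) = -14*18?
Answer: 52417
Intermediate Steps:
M(K) = -252
M(-28) + (71433 - 1*18764) = -252 + (71433 - 1*18764) = -252 + (71433 - 18764) = -252 + 52669 = 52417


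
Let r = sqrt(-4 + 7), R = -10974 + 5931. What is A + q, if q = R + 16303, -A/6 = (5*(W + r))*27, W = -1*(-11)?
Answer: 2350 - 810*sqrt(3) ≈ 947.04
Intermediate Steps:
R = -5043
W = 11
r = sqrt(3) ≈ 1.7320
A = -8910 - 810*sqrt(3) (A = -6*5*(11 + sqrt(3))*27 = -6*(55 + 5*sqrt(3))*27 = -6*(1485 + 135*sqrt(3)) = -8910 - 810*sqrt(3) ≈ -10313.)
q = 11260 (q = -5043 + 16303 = 11260)
A + q = (-8910 - 810*sqrt(3)) + 11260 = 2350 - 810*sqrt(3)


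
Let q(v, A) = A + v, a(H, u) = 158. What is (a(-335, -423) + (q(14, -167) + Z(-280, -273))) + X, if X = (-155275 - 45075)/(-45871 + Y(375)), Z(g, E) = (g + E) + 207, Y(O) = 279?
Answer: -7673261/22796 ≈ -336.61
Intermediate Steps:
Z(g, E) = 207 + E + g (Z(g, E) = (E + g) + 207 = 207 + E + g)
X = 100175/22796 (X = (-155275 - 45075)/(-45871 + 279) = -200350/(-45592) = -200350*(-1/45592) = 100175/22796 ≈ 4.3944)
(a(-335, -423) + (q(14, -167) + Z(-280, -273))) + X = (158 + ((-167 + 14) + (207 - 273 - 280))) + 100175/22796 = (158 + (-153 - 346)) + 100175/22796 = (158 - 499) + 100175/22796 = -341 + 100175/22796 = -7673261/22796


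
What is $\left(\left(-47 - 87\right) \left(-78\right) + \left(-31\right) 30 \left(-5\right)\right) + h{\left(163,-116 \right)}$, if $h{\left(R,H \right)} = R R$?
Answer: $41671$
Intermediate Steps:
$h{\left(R,H \right)} = R^{2}$
$\left(\left(-47 - 87\right) \left(-78\right) + \left(-31\right) 30 \left(-5\right)\right) + h{\left(163,-116 \right)} = \left(\left(-47 - 87\right) \left(-78\right) + \left(-31\right) 30 \left(-5\right)\right) + 163^{2} = \left(\left(-134\right) \left(-78\right) - -4650\right) + 26569 = \left(10452 + 4650\right) + 26569 = 15102 + 26569 = 41671$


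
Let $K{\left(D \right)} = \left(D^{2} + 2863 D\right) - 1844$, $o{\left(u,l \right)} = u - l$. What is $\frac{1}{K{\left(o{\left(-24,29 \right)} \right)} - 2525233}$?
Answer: $- \frac{1}{2676007} \approx -3.7369 \cdot 10^{-7}$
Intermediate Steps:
$K{\left(D \right)} = -1844 + D^{2} + 2863 D$
$\frac{1}{K{\left(o{\left(-24,29 \right)} \right)} - 2525233} = \frac{1}{\left(-1844 + \left(-24 - 29\right)^{2} + 2863 \left(-24 - 29\right)\right) - 2525233} = \frac{1}{\left(-1844 + \left(-53\right)^{2} + 2863 \left(-53\right)\right) - 2525233} = \frac{1}{\left(-1844 + 2809 - 151739\right) - 2525233} = \frac{1}{-150774 - 2525233} = \frac{1}{-2676007} = - \frac{1}{2676007}$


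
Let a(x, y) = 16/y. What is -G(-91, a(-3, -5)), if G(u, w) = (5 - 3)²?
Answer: -4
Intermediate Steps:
G(u, w) = 4 (G(u, w) = 2² = 4)
-G(-91, a(-3, -5)) = -1*4 = -4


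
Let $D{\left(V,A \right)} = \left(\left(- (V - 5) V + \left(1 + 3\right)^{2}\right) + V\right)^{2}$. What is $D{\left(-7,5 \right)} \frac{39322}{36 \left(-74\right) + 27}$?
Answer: $- \frac{24576250}{293} \approx -83878.0$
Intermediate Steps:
$D{\left(V,A \right)} = \left(16 + V + V \left(5 - V\right)\right)^{2}$ ($D{\left(V,A \right)} = \left(\left(- (-5 + V) V + 4^{2}\right) + V\right)^{2} = \left(\left(\left(5 - V\right) V + 16\right) + V\right)^{2} = \left(\left(V \left(5 - V\right) + 16\right) + V\right)^{2} = \left(\left(16 + V \left(5 - V\right)\right) + V\right)^{2} = \left(16 + V + V \left(5 - V\right)\right)^{2}$)
$D{\left(-7,5 \right)} \frac{39322}{36 \left(-74\right) + 27} = \left(16 - \left(-7\right)^{2} + 6 \left(-7\right)\right)^{2} \frac{39322}{36 \left(-74\right) + 27} = \left(16 - 49 - 42\right)^{2} \frac{39322}{-2664 + 27} = \left(16 - 49 - 42\right)^{2} \frac{39322}{-2637} = \left(-75\right)^{2} \cdot 39322 \left(- \frac{1}{2637}\right) = 5625 \left(- \frac{39322}{2637}\right) = - \frac{24576250}{293}$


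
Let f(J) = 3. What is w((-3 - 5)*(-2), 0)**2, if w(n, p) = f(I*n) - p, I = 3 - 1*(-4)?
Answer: 9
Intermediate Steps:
I = 7 (I = 3 + 4 = 7)
w(n, p) = 3 - p
w((-3 - 5)*(-2), 0)**2 = (3 - 1*0)**2 = (3 + 0)**2 = 3**2 = 9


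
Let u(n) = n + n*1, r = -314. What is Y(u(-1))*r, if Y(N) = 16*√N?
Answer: -5024*I*√2 ≈ -7105.0*I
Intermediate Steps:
u(n) = 2*n (u(n) = n + n = 2*n)
Y(u(-1))*r = (16*√(2*(-1)))*(-314) = (16*√(-2))*(-314) = (16*(I*√2))*(-314) = (16*I*√2)*(-314) = -5024*I*√2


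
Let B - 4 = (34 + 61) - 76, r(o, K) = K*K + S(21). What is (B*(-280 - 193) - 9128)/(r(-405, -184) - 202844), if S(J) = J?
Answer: 1053/8893 ≈ 0.11841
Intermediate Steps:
r(o, K) = 21 + K² (r(o, K) = K*K + 21 = K² + 21 = 21 + K²)
B = 23 (B = 4 + ((34 + 61) - 76) = 4 + (95 - 76) = 4 + 19 = 23)
(B*(-280 - 193) - 9128)/(r(-405, -184) - 202844) = (23*(-280 - 193) - 9128)/((21 + (-184)²) - 202844) = (23*(-473) - 9128)/((21 + 33856) - 202844) = (-10879 - 9128)/(33877 - 202844) = -20007/(-168967) = -20007*(-1/168967) = 1053/8893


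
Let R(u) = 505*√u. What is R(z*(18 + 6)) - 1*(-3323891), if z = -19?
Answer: 3323891 + 1010*I*√114 ≈ 3.3239e+6 + 10784.0*I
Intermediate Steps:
R(z*(18 + 6)) - 1*(-3323891) = 505*√(-19*(18 + 6)) - 1*(-3323891) = 505*√(-19*24) + 3323891 = 505*√(-456) + 3323891 = 505*(2*I*√114) + 3323891 = 1010*I*√114 + 3323891 = 3323891 + 1010*I*√114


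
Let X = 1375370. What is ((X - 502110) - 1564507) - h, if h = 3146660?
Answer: -3837907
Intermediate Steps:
((X - 502110) - 1564507) - h = ((1375370 - 502110) - 1564507) - 1*3146660 = (873260 - 1564507) - 3146660 = -691247 - 3146660 = -3837907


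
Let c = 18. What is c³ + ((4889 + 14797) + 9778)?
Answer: 35296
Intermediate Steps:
c³ + ((4889 + 14797) + 9778) = 18³ + ((4889 + 14797) + 9778) = 5832 + (19686 + 9778) = 5832 + 29464 = 35296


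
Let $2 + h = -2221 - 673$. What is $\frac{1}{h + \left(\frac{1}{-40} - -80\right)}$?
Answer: $- \frac{40}{112641} \approx -0.00035511$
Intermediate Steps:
$h = -2896$ ($h = -2 - 2894 = -2896$)
$\frac{1}{h + \left(\frac{1}{-40} - -80\right)} = \frac{1}{-2896 + \left(\frac{1}{-40} - -80\right)} = \frac{1}{-2896 + \left(- \frac{1}{40} + 80\right)} = \frac{1}{-2896 + \frac{3199}{40}} = \frac{1}{- \frac{112641}{40}} = - \frac{40}{112641}$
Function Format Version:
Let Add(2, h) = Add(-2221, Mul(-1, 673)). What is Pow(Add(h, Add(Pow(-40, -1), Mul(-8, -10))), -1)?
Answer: Rational(-40, 112641) ≈ -0.00035511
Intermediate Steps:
h = -2896 (h = Add(-2, Add(-2221, Mul(-1, 673))) = Add(-2, Add(-2221, -673)) = Add(-2, -2894) = -2896)
Pow(Add(h, Add(Pow(-40, -1), Mul(-8, -10))), -1) = Pow(Add(-2896, Add(Pow(-40, -1), Mul(-8, -10))), -1) = Pow(Add(-2896, Add(Rational(-1, 40), 80)), -1) = Pow(Add(-2896, Rational(3199, 40)), -1) = Pow(Rational(-112641, 40), -1) = Rational(-40, 112641)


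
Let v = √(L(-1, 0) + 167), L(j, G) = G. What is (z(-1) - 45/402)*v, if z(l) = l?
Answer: -149*√167/134 ≈ -14.369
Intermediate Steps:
v = √167 (v = √(0 + 167) = √167 ≈ 12.923)
(z(-1) - 45/402)*v = (-1 - 45/402)*√167 = (-1 - 45*1/402)*√167 = (-1 - 15/134)*√167 = -149*√167/134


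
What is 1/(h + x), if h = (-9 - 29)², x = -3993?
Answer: -1/2549 ≈ -0.00039231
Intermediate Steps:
h = 1444 (h = (-38)² = 1444)
1/(h + x) = 1/(1444 - 3993) = 1/(-2549) = -1/2549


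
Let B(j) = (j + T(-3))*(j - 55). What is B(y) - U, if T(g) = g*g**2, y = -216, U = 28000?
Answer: 37853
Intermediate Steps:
T(g) = g**3
B(j) = (-55 + j)*(-27 + j) (B(j) = (j + (-3)**3)*(j - 55) = (j - 27)*(-55 + j) = (-27 + j)*(-55 + j) = (-55 + j)*(-27 + j))
B(y) - U = (1485 + (-216)**2 - 82*(-216)) - 1*28000 = (1485 + 46656 + 17712) - 28000 = 65853 - 28000 = 37853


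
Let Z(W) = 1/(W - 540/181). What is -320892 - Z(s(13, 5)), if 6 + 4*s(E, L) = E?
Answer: -286555832/893 ≈ -3.2089e+5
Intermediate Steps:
s(E, L) = -3/2 + E/4
Z(W) = 1/(-540/181 + W) (Z(W) = 1/(W - 540*1/181) = 1/(W - 540/181) = 1/(-540/181 + W))
-320892 - Z(s(13, 5)) = -320892 - 181/(-540 + 181*(-3/2 + (¼)*13)) = -320892 - 181/(-540 + 181*(-3/2 + 13/4)) = -320892 - 181/(-540 + 181*(7/4)) = -320892 - 181/(-540 + 1267/4) = -320892 - 181/(-893/4) = -320892 - 181*(-4)/893 = -320892 - 1*(-724/893) = -320892 + 724/893 = -286555832/893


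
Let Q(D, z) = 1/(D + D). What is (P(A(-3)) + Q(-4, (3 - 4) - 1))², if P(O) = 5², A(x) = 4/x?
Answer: 39601/64 ≈ 618.77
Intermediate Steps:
Q(D, z) = 1/(2*D)
P(O) = 25
(P(A(-3)) + Q(-4, (3 - 4) - 1))² = (25 + (½)/(-4))² = (25 + (½)*(-¼))² = (25 - ⅛)² = (199/8)² = 39601/64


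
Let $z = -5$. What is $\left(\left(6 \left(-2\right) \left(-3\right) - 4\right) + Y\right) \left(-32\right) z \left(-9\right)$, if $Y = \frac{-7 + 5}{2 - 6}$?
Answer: $-46800$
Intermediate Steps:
$Y = \frac{1}{2}$ ($Y = - \frac{2}{-4} = \left(-2\right) \left(- \frac{1}{4}\right) = \frac{1}{2} \approx 0.5$)
$\left(\left(6 \left(-2\right) \left(-3\right) - 4\right) + Y\right) \left(-32\right) z \left(-9\right) = \left(\left(6 \left(-2\right) \left(-3\right) - 4\right) + \frac{1}{2}\right) \left(-32\right) \left(\left(-5\right) \left(-9\right)\right) = \left(\left(\left(-12\right) \left(-3\right) - 4\right) + \frac{1}{2}\right) \left(-32\right) 45 = \left(\left(36 - 4\right) + \frac{1}{2}\right) \left(-32\right) 45 = \left(32 + \frac{1}{2}\right) \left(-32\right) 45 = \frac{65}{2} \left(-32\right) 45 = \left(-1040\right) 45 = -46800$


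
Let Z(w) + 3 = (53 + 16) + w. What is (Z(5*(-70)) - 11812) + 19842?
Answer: 7746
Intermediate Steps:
Z(w) = 66 + w (Z(w) = -3 + ((53 + 16) + w) = -3 + (69 + w) = 66 + w)
(Z(5*(-70)) - 11812) + 19842 = ((66 + 5*(-70)) - 11812) + 19842 = ((66 - 350) - 11812) + 19842 = (-284 - 11812) + 19842 = -12096 + 19842 = 7746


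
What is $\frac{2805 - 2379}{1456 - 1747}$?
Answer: $- \frac{142}{97} \approx -1.4639$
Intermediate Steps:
$\frac{2805 - 2379}{1456 - 1747} = \frac{2805 - 2379}{-291} = 426 \left(- \frac{1}{291}\right) = - \frac{142}{97}$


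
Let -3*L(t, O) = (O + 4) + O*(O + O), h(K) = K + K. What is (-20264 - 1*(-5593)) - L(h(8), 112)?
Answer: -18809/3 ≈ -6269.7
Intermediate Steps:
h(K) = 2*K
L(t, O) = -4/3 - 2*O²/3 - O/3 (L(t, O) = -((O + 4) + O*(O + O))/3 = -((4 + O) + O*(2*O))/3 = -((4 + O) + 2*O²)/3 = -(4 + O + 2*O²)/3 = -4/3 - 2*O²/3 - O/3)
(-20264 - 1*(-5593)) - L(h(8), 112) = (-20264 - 1*(-5593)) - (-4/3 - ⅔*112² - ⅓*112) = (-20264 + 5593) - (-4/3 - ⅔*12544 - 112/3) = -14671 - (-4/3 - 25088/3 - 112/3) = -14671 - 1*(-25204/3) = -14671 + 25204/3 = -18809/3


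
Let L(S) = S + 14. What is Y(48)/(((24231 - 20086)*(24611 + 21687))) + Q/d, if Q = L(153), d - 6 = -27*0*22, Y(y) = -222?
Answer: 16024084369/575715630 ≈ 27.833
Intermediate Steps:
L(S) = 14 + S
d = 6 (d = 6 - 27*0*22 = 6 + 0*22 = 6 + 0 = 6)
Q = 167 (Q = 14 + 153 = 167)
Y(48)/(((24231 - 20086)*(24611 + 21687))) + Q/d = -222*1/((24231 - 20086)*(24611 + 21687)) + 167/6 = -222/(4145*46298) + 167*(⅙) = -222/191905210 + 167/6 = -222*1/191905210 + 167/6 = -111/95952605 + 167/6 = 16024084369/575715630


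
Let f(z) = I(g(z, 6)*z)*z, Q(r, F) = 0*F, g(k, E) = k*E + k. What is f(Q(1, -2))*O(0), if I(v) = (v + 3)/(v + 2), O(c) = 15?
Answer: 0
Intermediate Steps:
g(k, E) = k + E*k (g(k, E) = E*k + k = k + E*k)
Q(r, F) = 0
I(v) = (3 + v)/(2 + v)
f(z) = z*(3 + 7*z²)/(2 + 7*z²) (f(z) = ((3 + (z*(1 + 6))*z)/(2 + (z*(1 + 6))*z))*z = ((3 + (z*7)*z)/(2 + (z*7)*z))*z = ((3 + (7*z)*z)/(2 + (7*z)*z))*z = ((3 + 7*z²)/(2 + 7*z²))*z = z*(3 + 7*z²)/(2 + 7*z²))
f(Q(1, -2))*O(0) = (0*(3 + 7*0²)/(2 + 7*0²))*15 = (0*(3 + 7*0)/(2 + 7*0))*15 = (0*(3 + 0)/(2 + 0))*15 = (0*3/2)*15 = (0*(½)*3)*15 = 0*15 = 0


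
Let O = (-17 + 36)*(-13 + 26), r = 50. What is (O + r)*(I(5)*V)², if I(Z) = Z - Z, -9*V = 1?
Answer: 0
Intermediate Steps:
V = -⅑ (V = -⅑*1 = -⅑ ≈ -0.11111)
I(Z) = 0
O = 247 (O = 19*13 = 247)
(O + r)*(I(5)*V)² = (247 + 50)*(0*(-⅑))² = 297*0² = 297*0 = 0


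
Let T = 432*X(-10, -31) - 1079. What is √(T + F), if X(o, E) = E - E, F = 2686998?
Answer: √2685919 ≈ 1638.9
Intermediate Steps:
X(o, E) = 0
T = -1079 (T = 432*0 - 1079 = 0 - 1079 = -1079)
√(T + F) = √(-1079 + 2686998) = √2685919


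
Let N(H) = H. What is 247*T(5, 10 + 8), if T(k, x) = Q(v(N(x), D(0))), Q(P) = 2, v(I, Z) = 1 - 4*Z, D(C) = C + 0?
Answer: 494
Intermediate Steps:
D(C) = C
T(k, x) = 2
247*T(5, 10 + 8) = 247*2 = 494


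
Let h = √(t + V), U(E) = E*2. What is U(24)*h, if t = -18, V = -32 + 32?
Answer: 144*I*√2 ≈ 203.65*I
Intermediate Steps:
U(E) = 2*E
V = 0
h = 3*I*√2 (h = √(-18 + 0) = √(-18) = 3*I*√2 ≈ 4.2426*I)
U(24)*h = (2*24)*(3*I*√2) = 48*(3*I*√2) = 144*I*√2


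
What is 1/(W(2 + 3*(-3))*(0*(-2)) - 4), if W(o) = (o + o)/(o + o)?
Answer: -¼ ≈ -0.25000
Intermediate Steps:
W(o) = 1 (W(o) = (2*o)/((2*o)) = (2*o)*(1/(2*o)) = 1)
1/(W(2 + 3*(-3))*(0*(-2)) - 4) = 1/(1*(0*(-2)) - 4) = 1/(1*0 - 4) = 1/(0 - 4) = 1/(-4) = -¼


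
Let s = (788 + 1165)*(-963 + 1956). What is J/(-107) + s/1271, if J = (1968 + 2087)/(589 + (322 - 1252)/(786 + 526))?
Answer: 2583160555867/1693026653 ≈ 1525.8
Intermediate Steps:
s = 1939329 (s = 1953*993 = 1939329)
J = 2660080/385919 (J = 4055/(589 - 930/1312) = 4055/(589 - 930*1/1312) = 4055/(589 - 465/656) = 4055/(385919/656) = 4055*(656/385919) = 2660080/385919 ≈ 6.8928)
J/(-107) + s/1271 = (2660080/385919)/(-107) + 1939329/1271 = (2660080/385919)*(-1/107) + 1939329*(1/1271) = -2660080/41293333 + 62559/41 = 2583160555867/1693026653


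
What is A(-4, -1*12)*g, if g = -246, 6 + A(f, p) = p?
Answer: 4428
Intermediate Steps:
A(f, p) = -6 + p
A(-4, -1*12)*g = (-6 - 1*12)*(-246) = (-6 - 12)*(-246) = -18*(-246) = 4428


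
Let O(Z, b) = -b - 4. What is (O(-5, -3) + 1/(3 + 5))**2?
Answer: 49/64 ≈ 0.76563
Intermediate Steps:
O(Z, b) = -4 - b
(O(-5, -3) + 1/(3 + 5))**2 = ((-4 - 1*(-3)) + 1/(3 + 5))**2 = ((-4 + 3) + 1/8)**2 = (-1 + 1/8)**2 = (-7/8)**2 = 49/64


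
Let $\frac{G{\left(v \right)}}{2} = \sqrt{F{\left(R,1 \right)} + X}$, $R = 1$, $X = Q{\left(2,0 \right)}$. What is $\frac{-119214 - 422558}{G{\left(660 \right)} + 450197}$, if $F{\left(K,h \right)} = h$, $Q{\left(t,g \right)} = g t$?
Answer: $- \frac{541772}{450199} \approx -1.2034$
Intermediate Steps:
$X = 0$ ($X = 0 \cdot 2 = 0$)
$G{\left(v \right)} = 2$ ($G{\left(v \right)} = 2 \sqrt{1 + 0} = 2 \sqrt{1} = 2 \cdot 1 = 2$)
$\frac{-119214 - 422558}{G{\left(660 \right)} + 450197} = \frac{-119214 - 422558}{2 + 450197} = - \frac{541772}{450199}$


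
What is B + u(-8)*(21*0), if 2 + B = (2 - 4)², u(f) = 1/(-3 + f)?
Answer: 2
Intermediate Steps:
B = 2 (B = -2 + (2 - 4)² = -2 + (-2)² = -2 + 4 = 2)
B + u(-8)*(21*0) = 2 + (21*0)/(-3 - 8) = 2 + 0/(-11) = 2 - 1/11*0 = 2 + 0 = 2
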